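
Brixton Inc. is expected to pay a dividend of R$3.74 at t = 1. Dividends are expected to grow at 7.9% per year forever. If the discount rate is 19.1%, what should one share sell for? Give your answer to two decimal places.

Gordon growth model: P₀ = D₁/(r − g), with D₁ = 3.74 given directly.
P₀ = 3.7400 / (0.191 − 0.079) = 3.7400 / 0.112 = 33.3929

R$33.39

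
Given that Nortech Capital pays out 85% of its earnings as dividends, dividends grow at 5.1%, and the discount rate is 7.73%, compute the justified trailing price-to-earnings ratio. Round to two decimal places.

33.97

Justified trailing P/E = b(1+g)/(r−g) = 0.85×(1+0.051)/(0.0773−0.051) = 33.9677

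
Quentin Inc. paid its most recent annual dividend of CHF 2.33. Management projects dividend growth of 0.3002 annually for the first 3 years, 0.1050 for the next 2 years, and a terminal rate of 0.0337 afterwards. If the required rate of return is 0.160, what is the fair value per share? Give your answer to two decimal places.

Three-stage DDM. Project D₁…D_5; terminal Gordon value at t=5 with g = 0.0337; discount at r = 0.16.
D_1 = 3.0295
D_2 = 3.9389
D_3 = 5.1214
D_4 = 5.6591
D_5 = 6.2533
TV_5 = 6.4641/(0.16−0.0337) = 51.1802
P₀ = Σ Dₜ/(1+r)ᵗ + TV_5/(1+r)^5 = 39.2902

CHF 39.29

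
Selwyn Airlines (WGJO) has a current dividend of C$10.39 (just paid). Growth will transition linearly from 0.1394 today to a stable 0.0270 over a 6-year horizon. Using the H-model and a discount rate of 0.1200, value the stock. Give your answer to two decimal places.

C$152.41

H-model: P₀ = D₀[(1+g_L) + H(g_S−g_L)]/(r−g_L), with H = 6/2 = 3.
P₀ = 10.39 × [(1+0.027) + 3×(0.1394−0.027)] / (0.12−0.027)
   = 10.39 × 1.3642 / 0.093 = 152.4090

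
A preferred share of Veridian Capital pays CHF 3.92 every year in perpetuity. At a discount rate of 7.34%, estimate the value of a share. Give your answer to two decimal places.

CHF 53.41

Zero-growth DDM (perpetuity): P₀ = D/r = 3.92 / 0.0734 = 53.4060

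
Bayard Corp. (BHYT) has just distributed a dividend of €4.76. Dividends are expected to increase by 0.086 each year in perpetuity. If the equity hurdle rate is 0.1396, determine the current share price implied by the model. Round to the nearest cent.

Gordon growth model: P₀ = D₁/(r − g). D₁ = 4.76 × (1 + 0.086) = 5.1694.
P₀ = 5.1694 / (0.1396 − 0.086) = 5.1694 / 0.0536 = 96.4433

€96.44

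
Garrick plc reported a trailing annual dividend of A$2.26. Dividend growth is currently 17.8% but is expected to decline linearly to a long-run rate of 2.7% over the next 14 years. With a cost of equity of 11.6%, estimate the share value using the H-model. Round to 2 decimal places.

A$52.92

H-model: P₀ = D₀[(1+g_L) + H(g_S−g_L)]/(r−g_L), with H = 14/2 = 7.
P₀ = 2.26 × [(1+0.027) + 7×(0.178−0.027)] / (0.116−0.027)
   = 2.26 × 2.0840 / 0.089 = 52.9196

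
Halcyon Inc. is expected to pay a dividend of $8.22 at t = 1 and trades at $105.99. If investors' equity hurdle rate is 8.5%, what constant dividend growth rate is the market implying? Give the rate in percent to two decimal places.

0.74%

From P₀ = D₁/(r − g), the implied growth is g = r − D₁/P₀.
g = 0.085 − 8.22/105.99 = 0.085 − 0.07755 = 0.00745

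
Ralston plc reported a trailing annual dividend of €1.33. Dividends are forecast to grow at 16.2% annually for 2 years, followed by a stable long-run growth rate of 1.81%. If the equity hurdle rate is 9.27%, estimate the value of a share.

€23.44

Two-stage DDM. Project D₁…D_2 at 0.162, terminal growth 0.0181, discount at r = 0.0927.
D_1 = 1.5455
D_2 = 1.7958
Terminal value at t=2: TV = D_3/(r−g) = 1.8283/(0.0927−0.0181) = 24.5084
P₀ = 1.5455/(1+0.0927)^1 + 1.7958/(1+0.0927)^2 + 24.5084/(1+0.0927)^2 = 23.4448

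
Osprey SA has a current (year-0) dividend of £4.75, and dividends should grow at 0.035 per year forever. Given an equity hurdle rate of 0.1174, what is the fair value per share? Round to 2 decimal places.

Gordon growth model: P₀ = D₁/(r − g). D₁ = 4.75 × (1 + 0.035) = 4.9162.
P₀ = 4.9162 / (0.1174 − 0.035) = 4.9162 / 0.0824 = 59.6632

£59.66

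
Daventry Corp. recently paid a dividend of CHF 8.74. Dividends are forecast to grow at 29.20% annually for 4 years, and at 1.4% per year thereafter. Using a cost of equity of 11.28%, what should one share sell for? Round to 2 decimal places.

CHF 214.48

Two-stage DDM. Project D₁…D_4 at 0.292, terminal growth 0.014, discount at r = 0.1128.
D_1 = 11.2921
D_2 = 14.5894
D_3 = 18.8495
D_4 = 24.3535
Terminal value at t=4: TV = D_5/(r−g) = 24.6945/(0.1128−0.014) = 249.9439
P₀ = 11.2921/(1+0.1128)^1 + 14.5894/(1+0.1128)^2 + 18.8495/(1+0.1128)^3 + 24.3535/(1+0.1128)^4 + 249.9439/(1+0.1128)^4 = 214.4842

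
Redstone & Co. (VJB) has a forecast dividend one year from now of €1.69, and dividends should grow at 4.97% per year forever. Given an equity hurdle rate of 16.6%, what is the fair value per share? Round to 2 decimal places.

Gordon growth model: P₀ = D₁/(r − g), with D₁ = 1.69 given directly.
P₀ = 1.6900 / (0.166 − 0.0497) = 1.6900 / 0.1163 = 14.5314

€14.53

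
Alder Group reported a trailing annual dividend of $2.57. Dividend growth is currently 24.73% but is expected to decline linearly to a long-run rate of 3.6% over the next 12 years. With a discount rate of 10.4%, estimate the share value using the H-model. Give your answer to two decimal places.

$87.07

H-model: P₀ = D₀[(1+g_L) + H(g_S−g_L)]/(r−g_L), with H = 12/2 = 6.
P₀ = 2.57 × [(1+0.036) + 6×(0.2473−0.036)] / (0.104−0.036)
   = 2.57 × 2.3038 / 0.068 = 87.0701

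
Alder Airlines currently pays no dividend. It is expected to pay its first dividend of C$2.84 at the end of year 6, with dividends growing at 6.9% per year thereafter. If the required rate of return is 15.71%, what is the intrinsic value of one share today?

C$15.54

Deferred-dividend DDM. At t=5 the remaining stream is a growing perpetuity with first payment D_6 = 2.84.
V_5 = D_6/(r−g) = 2.84/(0.1571−0.069) = 32.2361
P₀ = V_5/(1+r)^5 = 32.2361/(1+0.1571)^5 = 15.5413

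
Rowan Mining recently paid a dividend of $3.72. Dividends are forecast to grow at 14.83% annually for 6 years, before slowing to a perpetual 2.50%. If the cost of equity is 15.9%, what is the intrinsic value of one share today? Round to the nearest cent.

Two-stage DDM. Project D₁…D_6 at 0.1483, terminal growth 0.025, discount at r = 0.159.
D_1 = 4.2717
D_2 = 4.9052
D_3 = 5.6326
D_4 = 6.4679
D_5 = 7.4271
D_6 = 8.5285
Terminal value at t=6: TV = D_7/(r−g) = 8.7418/(0.159−0.025) = 65.2370
P₀ = 4.2717/(1+0.159)^1 + 4.9052/(1+0.159)^2 + 5.6326/(1+0.159)^3 + 6.4679/(1+0.159)^4 + 7.4271/(1+0.159)^5 + 8.5285/(1+0.159)^6 + 65.2370/(1+0.159)^6 = 48.5247

$48.52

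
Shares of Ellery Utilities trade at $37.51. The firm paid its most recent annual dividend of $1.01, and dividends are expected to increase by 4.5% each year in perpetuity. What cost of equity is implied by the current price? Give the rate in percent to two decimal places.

7.31%

Rearranging the constant-growth DDM: r = D₁/P₀ + g.
D₁ = 1.01 × (1 + 0.045) = 1.0554.
r = 1.0554 / 37.51 + 0.045 = 0.02814 + 0.045 = 0.07314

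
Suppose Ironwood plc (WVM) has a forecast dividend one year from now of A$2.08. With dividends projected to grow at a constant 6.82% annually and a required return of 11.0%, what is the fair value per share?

A$49.76

Gordon growth model: P₀ = D₁/(r − g), with D₁ = 2.08 given directly.
P₀ = 2.0800 / (0.11 − 0.0682) = 2.0800 / 0.0418 = 49.7608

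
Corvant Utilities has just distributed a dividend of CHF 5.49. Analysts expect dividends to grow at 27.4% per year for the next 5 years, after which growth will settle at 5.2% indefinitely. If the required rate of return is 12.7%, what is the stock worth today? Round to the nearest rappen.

CHF 182.40

Two-stage DDM. Project D₁…D_5 at 0.274, terminal growth 0.052, discount at r = 0.127.
D_1 = 6.9943
D_2 = 8.9107
D_3 = 11.3522
D_4 = 14.4627
D_5 = 18.4255
Terminal value at t=5: TV = D_6/(r−g) = 19.3836/(0.127−0.052) = 258.4485
P₀ = 6.9943/(1+0.127)^1 + 8.9107/(1+0.127)^2 + 11.3522/(1+0.127)^3 + 14.4627/(1+0.127)^4 + 18.4255/(1+0.127)^5 + 258.4485/(1+0.127)^5 = 182.4043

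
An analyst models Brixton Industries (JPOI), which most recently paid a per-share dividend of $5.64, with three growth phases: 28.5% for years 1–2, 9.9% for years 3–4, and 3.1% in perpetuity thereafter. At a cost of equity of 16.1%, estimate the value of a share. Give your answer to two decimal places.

$74.98

Three-stage DDM. Project D₁…D_4; terminal Gordon value at t=4 with g = 0.031; discount at r = 0.161.
D_1 = 7.2474
D_2 = 9.3129
D_3 = 10.2349
D_4 = 11.2481
TV_4 = 11.5968/(0.161−0.031) = 89.2064
P₀ = Σ Dₜ/(1+r)ᵗ + TV_4/(1+r)^4 = 74.9809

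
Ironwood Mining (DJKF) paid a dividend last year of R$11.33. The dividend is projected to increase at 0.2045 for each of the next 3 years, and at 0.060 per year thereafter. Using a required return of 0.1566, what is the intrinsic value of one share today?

Two-stage DDM. Project D₁…D_3 at 0.2045, terminal growth 0.06, discount at r = 0.1566.
D_1 = 13.6470
D_2 = 16.4378
D_3 = 19.7993
Terminal value at t=3: TV = D_4/(r−g) = 20.9873/(0.1566−0.06) = 217.2596
P₀ = 13.6470/(1+0.1566)^1 + 16.4378/(1+0.1566)^2 + 19.7993/(1+0.1566)^3 + 217.2596/(1+0.1566)^3 = 177.3041

R$177.30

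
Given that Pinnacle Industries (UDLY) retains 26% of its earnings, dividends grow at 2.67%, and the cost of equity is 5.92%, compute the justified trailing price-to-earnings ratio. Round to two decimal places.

Payout ratio b = 1 − 0.26 = 0.74.
Justified trailing P/E = b(1+g)/(r−g) = 0.74×(1+0.0267)/(0.0592−0.0267) = 23.3772

23.38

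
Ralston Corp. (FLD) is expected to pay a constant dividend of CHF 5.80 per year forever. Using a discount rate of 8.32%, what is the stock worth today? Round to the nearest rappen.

CHF 69.71

Zero-growth DDM (perpetuity): P₀ = D/r = 5.80 / 0.0832 = 69.7115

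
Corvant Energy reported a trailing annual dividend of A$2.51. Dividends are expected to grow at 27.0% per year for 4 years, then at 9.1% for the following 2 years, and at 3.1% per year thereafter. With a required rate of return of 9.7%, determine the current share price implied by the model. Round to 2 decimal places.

A$93.28

Three-stage DDM. Project D₁…D_6; terminal Gordon value at t=6 with g = 0.031; discount at r = 0.097.
D_1 = 3.1877
D_2 = 4.0484
D_3 = 5.1414
D_4 = 6.5296
D_5 = 7.1238
D_6 = 7.7721
TV_6 = 8.0130/(0.097−0.031) = 121.4095
P₀ = Σ Dₜ/(1+r)ᵗ + TV_6/(1+r)^6 = 93.2819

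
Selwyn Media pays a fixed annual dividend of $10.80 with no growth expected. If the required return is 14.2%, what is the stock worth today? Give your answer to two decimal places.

$76.06

Zero-growth DDM (perpetuity): P₀ = D/r = 10.80 / 0.142 = 76.0563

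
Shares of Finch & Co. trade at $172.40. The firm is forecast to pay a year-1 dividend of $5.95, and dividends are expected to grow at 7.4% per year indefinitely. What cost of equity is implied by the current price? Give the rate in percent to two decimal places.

Rearranging the constant-growth DDM: r = D₁/P₀ + g.
r = 5.9500 / 172.40 + 0.074 = 0.03451 + 0.074 = 0.10851

10.85%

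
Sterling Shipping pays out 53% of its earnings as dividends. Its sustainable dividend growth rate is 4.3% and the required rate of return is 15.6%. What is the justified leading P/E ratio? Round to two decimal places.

Justified leading P/E = b/(r−g) = 0.53/(0.156−0.043) = 4.6903

4.69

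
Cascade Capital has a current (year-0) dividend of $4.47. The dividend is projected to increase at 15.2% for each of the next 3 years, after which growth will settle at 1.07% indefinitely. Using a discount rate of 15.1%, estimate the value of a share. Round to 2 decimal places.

Two-stage DDM. Project D₁…D_3 at 0.152, terminal growth 0.0107, discount at r = 0.151.
D_1 = 5.1494
D_2 = 5.9322
D_3 = 6.8338
Terminal value at t=3: TV = D_4/(r−g) = 6.9070/(0.151−0.0107) = 49.2300
P₀ = 5.1494/(1+0.151)^1 + 5.9322/(1+0.151)^2 + 6.8338/(1+0.151)^3 + 49.2300/(1+0.151)^3 = 45.7185

$45.72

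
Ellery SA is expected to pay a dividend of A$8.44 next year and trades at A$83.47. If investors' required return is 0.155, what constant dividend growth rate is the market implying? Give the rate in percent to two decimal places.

5.39%

From P₀ = D₁/(r − g), the implied growth is g = r − D₁/P₀.
g = 0.155 − 8.44/83.47 = 0.155 − 0.10111 = 0.05389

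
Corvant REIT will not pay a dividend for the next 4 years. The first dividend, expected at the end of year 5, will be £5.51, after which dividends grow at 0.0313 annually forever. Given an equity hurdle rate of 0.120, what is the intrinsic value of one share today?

Deferred-dividend DDM. At t=4 the remaining stream is a growing perpetuity with first payment D_5 = 5.51.
V_4 = D_5/(r−g) = 5.51/(0.12−0.0313) = 62.1195
P₀ = V_4/(1+r)^4 = 62.1195/(1+0.12)^4 = 39.4781

£39.48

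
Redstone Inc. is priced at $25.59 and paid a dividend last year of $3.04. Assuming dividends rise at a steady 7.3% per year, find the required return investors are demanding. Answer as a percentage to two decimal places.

20.05%

Rearranging the constant-growth DDM: r = D₁/P₀ + g.
D₁ = 3.04 × (1 + 0.073) = 3.2619.
r = 3.2619 / 25.59 + 0.073 = 0.12747 + 0.073 = 0.20047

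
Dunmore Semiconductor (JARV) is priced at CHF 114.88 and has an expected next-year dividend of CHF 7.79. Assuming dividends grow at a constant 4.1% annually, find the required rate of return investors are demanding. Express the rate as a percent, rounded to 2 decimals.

10.88%

Rearranging the constant-growth DDM: r = D₁/P₀ + g.
r = 7.7900 / 114.88 + 0.041 = 0.06781 + 0.041 = 0.10881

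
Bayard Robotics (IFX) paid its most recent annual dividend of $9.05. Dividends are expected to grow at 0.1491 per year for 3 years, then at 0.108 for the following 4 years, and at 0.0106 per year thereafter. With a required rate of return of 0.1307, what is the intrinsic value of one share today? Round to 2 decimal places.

Three-stage DDM. Project D₁…D_7; terminal Gordon value at t=7 with g = 0.0106; discount at r = 0.1307.
D_1 = 10.3994
D_2 = 11.9499
D_3 = 13.7316
D_4 = 15.2146
D_5 = 16.8578
D_6 = 18.6785
D_7 = 20.6957
TV_7 = 20.9151/(0.1307−0.0106) = 174.1476
P₀ = Σ Dₜ/(1+r)ᵗ + TV_7/(1+r)^7 = 137.8734

$137.87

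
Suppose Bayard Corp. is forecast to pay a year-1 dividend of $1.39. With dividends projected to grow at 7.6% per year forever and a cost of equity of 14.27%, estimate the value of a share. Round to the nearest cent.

Gordon growth model: P₀ = D₁/(r − g), with D₁ = 1.39 given directly.
P₀ = 1.3900 / (0.1427 − 0.076) = 1.3900 / 0.0667 = 20.8396

$20.84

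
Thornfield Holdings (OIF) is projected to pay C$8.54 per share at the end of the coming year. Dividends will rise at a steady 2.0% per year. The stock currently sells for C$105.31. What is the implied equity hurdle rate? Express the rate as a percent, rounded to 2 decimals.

10.11%

Rearranging the constant-growth DDM: r = D₁/P₀ + g.
r = 8.5400 / 105.31 + 0.02 = 0.08109 + 0.02 = 0.10109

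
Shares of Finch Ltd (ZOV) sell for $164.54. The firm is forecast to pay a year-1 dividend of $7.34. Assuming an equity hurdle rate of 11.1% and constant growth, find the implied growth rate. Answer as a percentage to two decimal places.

6.64%

From P₀ = D₁/(r − g), the implied growth is g = r − D₁/P₀.
g = 0.111 − 7.34/164.54 = 0.111 − 0.04461 = 0.06639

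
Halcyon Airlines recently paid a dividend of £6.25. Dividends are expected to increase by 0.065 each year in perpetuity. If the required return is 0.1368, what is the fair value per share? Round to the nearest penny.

£92.71

Gordon growth model: P₀ = D₁/(r − g). D₁ = 6.25 × (1 + 0.065) = 6.6562.
P₀ = 6.6562 / (0.1368 − 0.065) = 6.6562 / 0.0718 = 92.7054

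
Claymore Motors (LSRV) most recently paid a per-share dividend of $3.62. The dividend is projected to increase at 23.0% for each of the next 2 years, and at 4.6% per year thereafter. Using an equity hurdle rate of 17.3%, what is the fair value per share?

Two-stage DDM. Project D₁…D_2 at 0.23, terminal growth 0.046, discount at r = 0.173.
D_1 = 4.4526
D_2 = 5.4767
Terminal value at t=2: TV = D_3/(r−g) = 5.7286/(0.173−0.046) = 45.1073
P₀ = 4.4526/(1+0.173)^1 + 5.4767/(1+0.173)^2 + 45.1073/(1+0.173)^2 = 40.5594

$40.56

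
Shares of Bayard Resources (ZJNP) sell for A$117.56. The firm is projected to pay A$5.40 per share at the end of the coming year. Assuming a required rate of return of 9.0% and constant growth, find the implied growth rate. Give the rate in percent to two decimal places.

4.41%

From P₀ = D₁/(r − g), the implied growth is g = r − D₁/P₀.
g = 0.09 − 5.40/117.56 = 0.09 − 0.04593 = 0.04407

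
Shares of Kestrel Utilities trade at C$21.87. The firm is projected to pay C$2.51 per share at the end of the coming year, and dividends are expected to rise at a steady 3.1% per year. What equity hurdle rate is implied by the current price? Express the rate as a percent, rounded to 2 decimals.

14.58%

Rearranging the constant-growth DDM: r = D₁/P₀ + g.
r = 2.5100 / 21.87 + 0.031 = 0.11477 + 0.031 = 0.14577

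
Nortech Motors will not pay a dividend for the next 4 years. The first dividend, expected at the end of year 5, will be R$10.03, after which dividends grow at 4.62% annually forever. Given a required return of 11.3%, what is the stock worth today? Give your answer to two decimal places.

R$97.85

Deferred-dividend DDM. At t=4 the remaining stream is a growing perpetuity with first payment D_5 = 10.03.
V_4 = D_5/(r−g) = 10.03/(0.113−0.0462) = 150.1497
P₀ = V_4/(1+r)^4 = 150.1497/(1+0.113)^4 = 97.8462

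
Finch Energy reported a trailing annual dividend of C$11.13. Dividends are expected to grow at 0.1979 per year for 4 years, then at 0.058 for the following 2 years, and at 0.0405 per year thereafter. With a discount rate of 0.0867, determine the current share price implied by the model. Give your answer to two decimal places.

Three-stage DDM. Project D₁…D_6; terminal Gordon value at t=6 with g = 0.0405; discount at r = 0.0867.
D_1 = 13.3326
D_2 = 15.9712
D_3 = 19.1318
D_4 = 22.9180
D_5 = 24.2473
D_6 = 25.6536
TV_6 = 26.6926/(0.0867−0.0405) = 577.7619
P₀ = Σ Dₜ/(1+r)ᵗ + TV_6/(1+r)^6 = 439.5377

C$439.54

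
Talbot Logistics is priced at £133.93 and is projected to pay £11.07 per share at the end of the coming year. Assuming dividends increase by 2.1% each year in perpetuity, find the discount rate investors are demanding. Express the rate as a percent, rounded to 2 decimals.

Rearranging the constant-growth DDM: r = D₁/P₀ + g.
r = 11.0700 / 133.93 + 0.021 = 0.08266 + 0.021 = 0.10366

10.37%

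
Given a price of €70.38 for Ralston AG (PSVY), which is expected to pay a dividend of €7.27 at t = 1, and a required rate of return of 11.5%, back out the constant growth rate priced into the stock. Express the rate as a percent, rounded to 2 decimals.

1.17%

From P₀ = D₁/(r − g), the implied growth is g = r − D₁/P₀.
g = 0.115 − 7.27/70.38 = 0.115 − 0.10330 = 0.01170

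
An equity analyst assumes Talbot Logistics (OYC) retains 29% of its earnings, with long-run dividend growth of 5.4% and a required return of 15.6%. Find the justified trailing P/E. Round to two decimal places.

Payout ratio b = 1 − 0.29 = 0.71.
Justified trailing P/E = b(1+g)/(r−g) = 0.71×(1+0.054)/(0.156−0.054) = 7.3367

7.34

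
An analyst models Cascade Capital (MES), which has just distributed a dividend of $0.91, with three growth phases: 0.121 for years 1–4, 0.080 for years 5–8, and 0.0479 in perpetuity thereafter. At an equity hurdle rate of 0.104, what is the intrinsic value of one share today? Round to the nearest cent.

Three-stage DDM. Project D₁…D_8; terminal Gordon value at t=8 with g = 0.0479; discount at r = 0.104.
D_1 = 1.0201
D_2 = 1.1435
D_3 = 1.2819
D_4 = 1.4370
D_5 = 1.5520
D_6 = 1.6761
D_7 = 1.8102
D_8 = 1.9551
TV_8 = 2.0487/(0.104−0.0479) = 36.5187
P₀ = Σ Dₜ/(1+r)ᵗ + TV_8/(1+r)^8 = 23.9946

$23.99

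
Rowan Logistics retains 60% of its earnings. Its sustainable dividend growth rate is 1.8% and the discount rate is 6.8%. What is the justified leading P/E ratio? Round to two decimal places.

Payout ratio b = 1 − 0.60 = 0.40.
Justified leading P/E = b/(r−g) = 0.40/(0.068−0.018) = 8.0000

8.00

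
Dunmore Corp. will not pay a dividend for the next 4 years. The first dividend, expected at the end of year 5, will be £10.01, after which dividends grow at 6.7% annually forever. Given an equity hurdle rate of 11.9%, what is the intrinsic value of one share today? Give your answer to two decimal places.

£122.78

Deferred-dividend DDM. At t=4 the remaining stream is a growing perpetuity with first payment D_5 = 10.01.
V_4 = D_5/(r−g) = 10.01/(0.119−0.067) = 192.5000
P₀ = V_4/(1+r)^4 = 192.5000/(1+0.119)^4 = 122.7751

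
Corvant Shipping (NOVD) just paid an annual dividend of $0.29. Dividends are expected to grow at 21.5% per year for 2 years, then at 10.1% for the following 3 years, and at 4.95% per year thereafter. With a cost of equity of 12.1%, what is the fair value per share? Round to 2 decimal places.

Three-stage DDM. Project D₁…D_5; terminal Gordon value at t=5 with g = 0.0495; discount at r = 0.121.
D_1 = 0.3523
D_2 = 0.4281
D_3 = 0.4713
D_4 = 0.5189
D_5 = 0.5714
TV_5 = 0.5996/(0.121−0.0495) = 8.3867
P₀ = Σ Dₜ/(1+r)ᵗ + TV_5/(1+r)^5 = 6.3786

$6.38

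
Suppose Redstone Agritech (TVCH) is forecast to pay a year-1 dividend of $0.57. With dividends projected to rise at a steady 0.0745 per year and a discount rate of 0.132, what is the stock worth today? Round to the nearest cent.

Gordon growth model: P₀ = D₁/(r − g), with D₁ = 0.57 given directly.
P₀ = 0.5700 / (0.132 − 0.0745) = 0.5700 / 0.0575 = 9.9130

$9.91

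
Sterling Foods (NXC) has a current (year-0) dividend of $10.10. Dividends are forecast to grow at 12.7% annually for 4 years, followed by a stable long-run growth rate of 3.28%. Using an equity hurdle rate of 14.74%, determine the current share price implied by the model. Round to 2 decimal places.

$123.36

Two-stage DDM. Project D₁…D_4 at 0.127, terminal growth 0.0328, discount at r = 0.1474.
D_1 = 11.3827
D_2 = 12.8283
D_3 = 14.4575
D_4 = 16.2936
Terminal value at t=4: TV = D_5/(r−g) = 16.8280/(0.1474−0.0328) = 146.8414
P₀ = 11.3827/(1+0.1474)^1 + 12.8283/(1+0.1474)^2 + 14.4575/(1+0.1474)^3 + 16.2936/(1+0.1474)^4 + 146.8414/(1+0.1474)^4 = 123.3566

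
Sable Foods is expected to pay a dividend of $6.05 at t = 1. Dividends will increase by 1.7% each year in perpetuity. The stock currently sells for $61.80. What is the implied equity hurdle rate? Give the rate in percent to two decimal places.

11.49%

Rearranging the constant-growth DDM: r = D₁/P₀ + g.
r = 6.0500 / 61.80 + 0.017 = 0.09790 + 0.017 = 0.11490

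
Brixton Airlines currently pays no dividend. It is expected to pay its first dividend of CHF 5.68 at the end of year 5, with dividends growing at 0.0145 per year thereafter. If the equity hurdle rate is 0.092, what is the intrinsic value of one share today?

Deferred-dividend DDM. At t=4 the remaining stream is a growing perpetuity with first payment D_5 = 5.68.
V_4 = D_5/(r−g) = 5.68/(0.092−0.0145) = 73.2903
P₀ = V_4/(1+r)^4 = 73.2903/(1+0.092)^4 = 51.5414

CHF 51.54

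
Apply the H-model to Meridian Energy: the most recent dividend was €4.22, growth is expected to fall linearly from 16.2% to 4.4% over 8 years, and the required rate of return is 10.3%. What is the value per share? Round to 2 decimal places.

€108.43

H-model: P₀ = D₀[(1+g_L) + H(g_S−g_L)]/(r−g_L), with H = 8/2 = 4.
P₀ = 4.22 × [(1+0.044) + 4×(0.162−0.044)] / (0.103−0.044)
   = 4.22 × 1.5160 / 0.059 = 108.4325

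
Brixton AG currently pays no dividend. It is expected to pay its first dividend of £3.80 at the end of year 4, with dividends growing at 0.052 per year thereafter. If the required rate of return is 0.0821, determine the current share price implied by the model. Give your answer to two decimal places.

£99.64

Deferred-dividend DDM. At t=3 the remaining stream is a growing perpetuity with first payment D_4 = 3.80.
V_3 = D_4/(r−g) = 3.80/(0.0821−0.052) = 126.2458
P₀ = V_3/(1+r)^3 = 126.2458/(1+0.0821)^3 = 99.6357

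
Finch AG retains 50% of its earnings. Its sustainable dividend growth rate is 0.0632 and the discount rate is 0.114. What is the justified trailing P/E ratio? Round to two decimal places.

10.46

Payout ratio b = 1 − 0.50 = 0.50.
Justified trailing P/E = b(1+g)/(r−g) = 0.50×(1+0.0632)/(0.114−0.0632) = 10.4646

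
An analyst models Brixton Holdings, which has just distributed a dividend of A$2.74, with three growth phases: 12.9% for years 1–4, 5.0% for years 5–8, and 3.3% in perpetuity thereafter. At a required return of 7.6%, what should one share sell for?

Three-stage DDM. Project D₁…D_8; terminal Gordon value at t=8 with g = 0.033; discount at r = 0.076.
D_1 = 3.0935
D_2 = 3.4925
D_3 = 3.9431
D_4 = 4.4517
D_5 = 4.6743
D_6 = 4.9080
D_7 = 5.1534
D_8 = 5.4111
TV_8 = 5.5896/(0.076−0.033) = 129.9916
P₀ = Σ Dₜ/(1+r)ᵗ + TV_8/(1+r)^8 = 97.2251

A$97.23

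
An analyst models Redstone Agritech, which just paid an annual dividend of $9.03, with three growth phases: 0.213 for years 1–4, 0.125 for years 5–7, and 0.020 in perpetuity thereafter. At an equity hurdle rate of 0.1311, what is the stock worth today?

$186.48

Three-stage DDM. Project D₁…D_7; terminal Gordon value at t=7 with g = 0.02; discount at r = 0.1311.
D_1 = 10.9534
D_2 = 13.2865
D_3 = 16.1165
D_4 = 19.5493
D_5 = 21.9929
D_6 = 24.7421
D_7 = 27.8348
TV_7 = 28.3915/(0.1311−0.02) = 255.5493
P₀ = Σ Dₜ/(1+r)ᵗ + TV_7/(1+r)^7 = 186.4809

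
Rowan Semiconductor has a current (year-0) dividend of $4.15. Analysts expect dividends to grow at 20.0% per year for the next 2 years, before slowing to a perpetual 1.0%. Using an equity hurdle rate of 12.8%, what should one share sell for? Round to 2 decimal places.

$49.31

Two-stage DDM. Project D₁…D_2 at 0.2, terminal growth 0.01, discount at r = 0.128.
D_1 = 4.9800
D_2 = 5.9760
Terminal value at t=2: TV = D_3/(r−g) = 6.0358/(0.128−0.01) = 51.1505
P₀ = 4.9800/(1+0.128)^1 + 5.9760/(1+0.128)^2 + 51.1505/(1+0.128)^2 = 49.3121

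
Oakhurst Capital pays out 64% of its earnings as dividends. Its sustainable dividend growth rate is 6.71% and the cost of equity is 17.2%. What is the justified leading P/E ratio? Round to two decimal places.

6.10

Justified leading P/E = b/(r−g) = 0.64/(0.172−0.0671) = 6.1010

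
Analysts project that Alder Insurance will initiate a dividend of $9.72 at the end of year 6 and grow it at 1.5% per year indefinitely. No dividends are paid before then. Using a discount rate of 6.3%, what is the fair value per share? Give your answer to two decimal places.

$149.20

Deferred-dividend DDM. At t=5 the remaining stream is a growing perpetuity with first payment D_6 = 9.72.
V_5 = D_6/(r−g) = 9.72/(0.063−0.015) = 202.5000
P₀ = V_5/(1+r)^5 = 202.5000/(1+0.063)^5 = 149.1965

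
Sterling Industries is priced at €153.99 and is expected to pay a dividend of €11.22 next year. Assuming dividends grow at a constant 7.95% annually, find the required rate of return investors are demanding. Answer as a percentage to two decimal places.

15.24%

Rearranging the constant-growth DDM: r = D₁/P₀ + g.
r = 11.2200 / 153.99 + 0.0795 = 0.07286 + 0.0795 = 0.15236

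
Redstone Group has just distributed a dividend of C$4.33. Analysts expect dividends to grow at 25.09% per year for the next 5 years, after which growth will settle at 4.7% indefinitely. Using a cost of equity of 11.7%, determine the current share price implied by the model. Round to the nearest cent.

C$144.87

Two-stage DDM. Project D₁…D_5 at 0.2509, terminal growth 0.047, discount at r = 0.117.
D_1 = 5.4164
D_2 = 6.7754
D_3 = 8.4753
D_4 = 10.6018
D_5 = 13.2618
Terminal value at t=5: TV = D_6/(r−g) = 13.8851/(0.117−0.047) = 198.3579
P₀ = 5.4164/(1+0.117)^1 + 6.7754/(1+0.117)^2 + 8.4753/(1+0.117)^3 + 10.6018/(1+0.117)^4 + 13.2618/(1+0.117)^5 + 198.3579/(1+0.117)^5 = 144.8709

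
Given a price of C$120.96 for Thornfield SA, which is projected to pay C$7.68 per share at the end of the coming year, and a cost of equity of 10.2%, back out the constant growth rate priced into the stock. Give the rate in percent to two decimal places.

From P₀ = D₁/(r − g), the implied growth is g = r − D₁/P₀.
g = 0.102 − 7.68/120.96 = 0.102 − 0.06349 = 0.03851

3.85%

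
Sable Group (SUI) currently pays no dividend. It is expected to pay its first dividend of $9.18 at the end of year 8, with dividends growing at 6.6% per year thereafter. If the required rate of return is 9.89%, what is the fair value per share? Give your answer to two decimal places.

$144.19

Deferred-dividend DDM. At t=7 the remaining stream is a growing perpetuity with first payment D_8 = 9.18.
V_7 = D_8/(r−g) = 9.18/(0.0989−0.066) = 279.0274
P₀ = V_7/(1+r)^7 = 279.0274/(1+0.0989)^7 = 144.1915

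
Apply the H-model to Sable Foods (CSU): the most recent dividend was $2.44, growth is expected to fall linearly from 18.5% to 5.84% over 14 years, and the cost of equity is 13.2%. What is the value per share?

H-model: P₀ = D₀[(1+g_L) + H(g_S−g_L)]/(r−g_L), with H = 14/2 = 7.
P₀ = 2.44 × [(1+0.0584) + 7×(0.185−0.0584)] / (0.132−0.0584)
   = 2.44 × 1.9446 / 0.0736 = 64.4677

$64.47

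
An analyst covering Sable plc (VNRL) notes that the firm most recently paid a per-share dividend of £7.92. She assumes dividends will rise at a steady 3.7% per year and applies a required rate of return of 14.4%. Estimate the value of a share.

£76.76

Gordon growth model: P₀ = D₁/(r − g). D₁ = 7.92 × (1 + 0.037) = 8.2130.
P₀ = 8.2130 / (0.144 − 0.037) = 8.2130 / 0.107 = 76.7574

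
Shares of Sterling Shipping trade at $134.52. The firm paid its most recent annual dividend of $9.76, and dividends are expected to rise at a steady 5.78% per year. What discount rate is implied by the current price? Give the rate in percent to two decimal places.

Rearranging the constant-growth DDM: r = D₁/P₀ + g.
D₁ = 9.76 × (1 + 0.0578) = 10.3241.
r = 10.3241 / 134.52 + 0.0578 = 0.07675 + 0.0578 = 0.13455

13.45%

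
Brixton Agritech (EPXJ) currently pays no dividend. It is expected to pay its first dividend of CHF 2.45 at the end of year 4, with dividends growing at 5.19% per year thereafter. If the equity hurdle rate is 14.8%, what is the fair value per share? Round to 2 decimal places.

CHF 16.85

Deferred-dividend DDM. At t=3 the remaining stream is a growing perpetuity with first payment D_4 = 2.45.
V_3 = D_4/(r−g) = 2.45/(0.148−0.0519) = 25.4943
P₀ = V_3/(1+r)^3 = 25.4943/(1+0.148)^3 = 16.8507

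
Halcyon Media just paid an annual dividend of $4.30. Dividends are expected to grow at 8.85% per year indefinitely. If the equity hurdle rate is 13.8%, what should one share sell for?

$94.56

Gordon growth model: P₀ = D₁/(r − g). D₁ = 4.30 × (1 + 0.0885) = 4.6806.
P₀ = 4.6806 / (0.138 − 0.0885) = 4.6806 / 0.0495 = 94.5566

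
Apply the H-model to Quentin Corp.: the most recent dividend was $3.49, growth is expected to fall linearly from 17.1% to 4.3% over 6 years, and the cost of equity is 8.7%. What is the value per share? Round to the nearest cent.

$113.19

H-model: P₀ = D₀[(1+g_L) + H(g_S−g_L)]/(r−g_L), with H = 6/2 = 3.
P₀ = 3.49 × [(1+0.043) + 3×(0.171−0.043)] / (0.087−0.043)
   = 3.49 × 1.4270 / 0.044 = 113.1870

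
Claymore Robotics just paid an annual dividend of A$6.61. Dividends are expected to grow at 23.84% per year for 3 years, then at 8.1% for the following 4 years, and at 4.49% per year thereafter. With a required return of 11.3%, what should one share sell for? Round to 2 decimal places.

A$182.84

Three-stage DDM. Project D₁…D_7; terminal Gordon value at t=7 with g = 0.0449; discount at r = 0.113.
D_1 = 8.1858
D_2 = 10.1373
D_3 = 12.5541
D_4 = 13.5709
D_5 = 14.6702
D_6 = 15.8585
D_7 = 17.1430
TV_7 = 17.9127/(0.113−0.0449) = 263.0357
P₀ = Σ Dₜ/(1+r)ᵗ + TV_7/(1+r)^7 = 182.8435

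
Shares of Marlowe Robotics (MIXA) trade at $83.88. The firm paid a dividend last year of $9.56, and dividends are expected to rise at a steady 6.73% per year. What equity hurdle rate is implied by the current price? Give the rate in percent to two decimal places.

Rearranging the constant-growth DDM: r = D₁/P₀ + g.
D₁ = 9.56 × (1 + 0.0673) = 10.2034.
r = 10.2034 / 83.88 + 0.0673 = 0.12164 + 0.0673 = 0.18894

18.89%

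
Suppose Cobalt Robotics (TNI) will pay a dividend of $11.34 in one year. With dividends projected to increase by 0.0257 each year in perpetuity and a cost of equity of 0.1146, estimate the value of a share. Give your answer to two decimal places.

$127.56

Gordon growth model: P₀ = D₁/(r − g), with D₁ = 11.34 given directly.
P₀ = 11.3400 / (0.1146 − 0.0257) = 11.3400 / 0.0889 = 127.5591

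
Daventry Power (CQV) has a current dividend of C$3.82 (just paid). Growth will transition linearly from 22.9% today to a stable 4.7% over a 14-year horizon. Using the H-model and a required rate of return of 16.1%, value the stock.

C$77.77

H-model: P₀ = D₀[(1+g_L) + H(g_S−g_L)]/(r−g_L), with H = 14/2 = 7.
P₀ = 3.82 × [(1+0.047) + 7×(0.229−0.047)] / (0.161−0.047)
   = 3.82 × 2.3210 / 0.114 = 77.7739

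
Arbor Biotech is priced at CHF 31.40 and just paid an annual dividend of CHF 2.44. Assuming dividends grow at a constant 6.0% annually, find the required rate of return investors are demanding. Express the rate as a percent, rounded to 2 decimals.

Rearranging the constant-growth DDM: r = D₁/P₀ + g.
D₁ = 2.44 × (1 + 0.06) = 2.5864.
r = 2.5864 / 31.40 + 0.06 = 0.08237 + 0.06 = 0.14237

14.24%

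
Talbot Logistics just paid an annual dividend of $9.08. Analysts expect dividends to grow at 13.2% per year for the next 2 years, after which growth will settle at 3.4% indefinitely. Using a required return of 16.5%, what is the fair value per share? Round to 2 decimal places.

$85.06

Two-stage DDM. Project D₁…D_2 at 0.132, terminal growth 0.034, discount at r = 0.165.
D_1 = 10.2786
D_2 = 11.6353
Terminal value at t=2: TV = D_3/(r−g) = 12.0309/(0.165−0.034) = 91.8392
P₀ = 10.2786/(1+0.165)^1 + 11.6353/(1+0.165)^2 + 91.8392/(1+0.165)^2 = 85.0626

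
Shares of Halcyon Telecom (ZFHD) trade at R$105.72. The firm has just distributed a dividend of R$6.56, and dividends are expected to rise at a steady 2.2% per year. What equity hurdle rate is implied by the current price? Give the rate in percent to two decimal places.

Rearranging the constant-growth DDM: r = D₁/P₀ + g.
D₁ = 6.56 × (1 + 0.022) = 6.7043.
r = 6.7043 / 105.72 + 0.022 = 0.06342 + 0.022 = 0.08542

8.54%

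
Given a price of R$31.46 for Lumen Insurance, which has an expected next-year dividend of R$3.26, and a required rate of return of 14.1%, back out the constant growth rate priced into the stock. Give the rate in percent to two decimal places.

From P₀ = D₁/(r − g), the implied growth is g = r − D₁/P₀.
g = 0.141 − 3.26/31.46 = 0.141 − 0.10362 = 0.03738

3.74%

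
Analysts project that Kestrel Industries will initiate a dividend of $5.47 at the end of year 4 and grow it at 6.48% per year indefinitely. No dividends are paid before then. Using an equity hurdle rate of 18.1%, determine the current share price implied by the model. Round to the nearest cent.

Deferred-dividend DDM. At t=3 the remaining stream is a growing perpetuity with first payment D_4 = 5.47.
V_3 = D_4/(r−g) = 5.47/(0.181−0.0648) = 47.0740
P₀ = V_3/(1+r)^3 = 47.0740/(1+0.181)^3 = 28.5780

$28.58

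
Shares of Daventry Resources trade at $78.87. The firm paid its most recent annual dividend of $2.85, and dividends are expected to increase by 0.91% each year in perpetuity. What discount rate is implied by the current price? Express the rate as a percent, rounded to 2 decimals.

4.56%

Rearranging the constant-growth DDM: r = D₁/P₀ + g.
D₁ = 2.85 × (1 + 0.0091) = 2.8759.
r = 2.8759 / 78.87 + 0.0091 = 0.03646 + 0.0091 = 0.04556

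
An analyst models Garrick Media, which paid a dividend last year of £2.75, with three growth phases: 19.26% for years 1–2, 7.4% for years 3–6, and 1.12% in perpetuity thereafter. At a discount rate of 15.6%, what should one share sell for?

Three-stage DDM. Project D₁…D_6; terminal Gordon value at t=6 with g = 0.0112; discount at r = 0.156.
D_1 = 3.2797
D_2 = 3.9113
D_3 = 4.2007
D_4 = 4.5116
D_5 = 4.8455
D_6 = 5.2040
TV_6 = 5.2623/(0.156−0.0112) = 36.3419
P₀ = Σ Dₜ/(1+r)ᵗ + TV_6/(1+r)^6 = 30.7661

£30.77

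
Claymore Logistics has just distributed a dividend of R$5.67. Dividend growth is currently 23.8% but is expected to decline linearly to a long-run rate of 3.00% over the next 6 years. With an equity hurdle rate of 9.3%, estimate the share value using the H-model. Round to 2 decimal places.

H-model: P₀ = D₀[(1+g_L) + H(g_S−g_L)]/(r−g_L), with H = 6/2 = 3.
P₀ = 5.67 × [(1+0.03) + 3×(0.238−0.03)] / (0.093−0.03)
   = 5.67 × 1.6540 / 0.063 = 148.8600

R$148.86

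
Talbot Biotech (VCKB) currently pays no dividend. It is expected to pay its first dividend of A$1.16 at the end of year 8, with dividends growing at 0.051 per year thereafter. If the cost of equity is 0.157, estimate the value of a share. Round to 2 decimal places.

Deferred-dividend DDM. At t=7 the remaining stream is a growing perpetuity with first payment D_8 = 1.16.
V_7 = D_8/(r−g) = 1.16/(0.157−0.051) = 10.9434
P₀ = V_7/(1+r)^7 = 10.9434/(1+0.157)^7 = 3.9429

A$3.94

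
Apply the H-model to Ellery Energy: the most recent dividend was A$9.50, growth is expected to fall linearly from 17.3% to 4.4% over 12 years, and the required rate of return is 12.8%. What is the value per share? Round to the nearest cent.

A$205.61

H-model: P₀ = D₀[(1+g_L) + H(g_S−g_L)]/(r−g_L), with H = 12/2 = 6.
P₀ = 9.50 × [(1+0.044) + 6×(0.173−0.044)] / (0.128−0.044)
   = 9.50 × 1.8180 / 0.084 = 205.6071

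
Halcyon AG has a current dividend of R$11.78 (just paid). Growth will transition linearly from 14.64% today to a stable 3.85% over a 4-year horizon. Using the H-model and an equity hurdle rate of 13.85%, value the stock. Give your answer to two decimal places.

R$147.76

H-model: P₀ = D₀[(1+g_L) + H(g_S−g_L)]/(r−g_L), with H = 4/2 = 2.
P₀ = 11.78 × [(1+0.0385) + 2×(0.1464−0.0385)] / (0.1385−0.0385)
   = 11.78 × 1.2543 / 0.1 = 147.7565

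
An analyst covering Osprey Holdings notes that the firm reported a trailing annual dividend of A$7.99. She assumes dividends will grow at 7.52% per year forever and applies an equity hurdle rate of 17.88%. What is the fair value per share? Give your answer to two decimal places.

A$82.92

Gordon growth model: P₀ = D₁/(r − g). D₁ = 7.99 × (1 + 0.0752) = 8.5908.
P₀ = 8.5908 / (0.1788 − 0.0752) = 8.5908 / 0.1036 = 82.9232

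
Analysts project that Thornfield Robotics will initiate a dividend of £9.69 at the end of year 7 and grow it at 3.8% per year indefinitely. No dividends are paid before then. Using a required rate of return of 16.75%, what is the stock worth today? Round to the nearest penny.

£29.55

Deferred-dividend DDM. At t=6 the remaining stream is a growing perpetuity with first payment D_7 = 9.69.
V_6 = D_7/(r−g) = 9.69/(0.1675−0.038) = 74.8263
P₀ = V_6/(1+r)^6 = 74.8263/(1+0.1675)^6 = 29.5470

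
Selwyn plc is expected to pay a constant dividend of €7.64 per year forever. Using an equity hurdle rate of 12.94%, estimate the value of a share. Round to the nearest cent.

€59.04

Zero-growth DDM (perpetuity): P₀ = D/r = 7.64 / 0.1294 = 59.0417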